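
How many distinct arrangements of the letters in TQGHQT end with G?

30

With the last slot taken by G, it remains to arrange the other 5 letters (TQHQT).
Those 5 letters have Q appearing twice and T appearing twice, giving (5)!/(2!·2!) = 30.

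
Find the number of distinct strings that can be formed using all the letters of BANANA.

Letter multiplicities in BANANA: A×3, B×1, N×2.
Dividing 6! = 720 by 3!·2! = 12 for the repeated letters gives 60.

60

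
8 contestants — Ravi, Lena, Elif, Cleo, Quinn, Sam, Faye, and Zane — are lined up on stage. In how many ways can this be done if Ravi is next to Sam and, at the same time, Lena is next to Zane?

2880

Treat {Ravi,Sam} as one block (2 orders) and {Lena,Zane} as another (2 orders).
That leaves 6 units to arrange: 2 × 2 × 6! = 4 × 720 = 2880.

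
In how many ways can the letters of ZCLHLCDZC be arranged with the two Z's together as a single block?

Treat the 2 copies of Z as a single block. The multiset to arrange is then {ZZ, C, C, C, D, H, L, L}, 8 items in all.
That gives (8)!/(3!·2!) = 3360 arrangements.

3360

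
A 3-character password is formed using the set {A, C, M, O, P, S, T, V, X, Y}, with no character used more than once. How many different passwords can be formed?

This is a permutation of 3 out of 10: P(10,3) = 10!/7!.
That product is 10 × 9 × 8 = 720.

720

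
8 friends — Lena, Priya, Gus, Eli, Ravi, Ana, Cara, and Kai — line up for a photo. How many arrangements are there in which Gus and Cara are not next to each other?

There are 8! = 40320 arrangements in all. If Gus and Cara are adjacent, merging them into one block gives 2·(7)! = 10080 arrangements.
So 40320 − 10080 = 30240 arrangements keep them apart.

30240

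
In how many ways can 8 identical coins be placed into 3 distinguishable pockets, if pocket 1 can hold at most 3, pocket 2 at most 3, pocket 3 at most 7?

By stars and bars, unrestricted non-negative solutions to x_1+…+x_3 = 8 number C(8+2,2) = 45.
Subtract solutions that violate a single cap (substitute x_i' = x_i − (cap_i+1)): x_1 ≥ 4 gives C(6,2) = 15; x_2 ≥ 4 gives C(6,2) = 15; x_3 ≥ 8 gives C(2,2) = 1. Together 31.
Add back pairs where two caps are both exceeded: 1 + 0 + 0 = 1.
By inclusion–exclusion the count is 45 − 31 + 1 = 15.

15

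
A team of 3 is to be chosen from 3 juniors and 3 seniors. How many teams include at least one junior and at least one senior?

18

Total 3-person selections from all 6: C(6,3) = 20.
Selections missing a whole group: no juniors → C(3,3) = 1; no seniors → C(3,3) = 1.
Both groups omitted at once is impossible, so 20 − 2 = 18.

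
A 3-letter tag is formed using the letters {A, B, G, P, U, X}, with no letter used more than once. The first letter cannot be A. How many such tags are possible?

100

The first letter has 6−1 = 5 choices (anything except A).
The remaining 2 letters are filled from the other 5 symbols without repetition: 5 × 4 = 20.
Total: 5 × 20 = 100.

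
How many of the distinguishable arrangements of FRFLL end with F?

12

Fix F in the last position and arrange the remaining 4 letters.
Those 4 letters have L appearing twice, giving (4)!/(2!) = 12.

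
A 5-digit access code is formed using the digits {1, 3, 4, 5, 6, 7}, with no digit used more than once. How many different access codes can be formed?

This is a permutation of 5 out of 6: P(6,5) = 6!/1!.
That product is 6 × 5 × 4 × 3 × 2 = 720.

720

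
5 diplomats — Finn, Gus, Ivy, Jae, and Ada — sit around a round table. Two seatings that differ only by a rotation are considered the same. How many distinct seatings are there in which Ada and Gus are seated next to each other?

Treat {Ada, Gus} as one unit (2 internal orders) and seat the resulting 4 units around the table: (3)! circular arrangements.
So 2 × (3)! = 2 × 6 = 12.

12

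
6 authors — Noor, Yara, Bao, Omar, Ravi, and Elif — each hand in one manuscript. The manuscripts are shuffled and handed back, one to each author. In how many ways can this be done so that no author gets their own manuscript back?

265

This is the derangement count D_6: permutations of 6 items with no fixed point.
By inclusion–exclusion this is Σ_{j=0}^{6} (−1)^j C(6,j)·(6−j)!.
Computing: 720 − 720 + 360 − 120 + 30 − 6 + 1 = 265.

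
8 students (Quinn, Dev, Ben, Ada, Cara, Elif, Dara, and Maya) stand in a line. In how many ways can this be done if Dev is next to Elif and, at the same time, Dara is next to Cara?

2880

Treat {Dev,Elif} as one block (2 orders) and {Dara,Cara} as another (2 orders).
That leaves 6 units to arrange: 2 × 2 × 6! = 4 × 720 = 2880.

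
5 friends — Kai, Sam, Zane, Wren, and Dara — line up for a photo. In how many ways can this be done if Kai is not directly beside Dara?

Of the 5! = 120 arrangements, those with Kai and Dara adjacent number 2 × 4! = 48 (treat the pair as a block with 2 internal orders).
Complementary counting: 120 − 48 = 72.

72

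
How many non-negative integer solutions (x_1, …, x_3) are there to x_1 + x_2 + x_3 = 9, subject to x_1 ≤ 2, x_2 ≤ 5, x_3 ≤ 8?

Without the upper bounds there are C(11,2) = 55 ways to split 9 among 3 variables.
Subtract solutions that violate a single cap (substitute x_i' = x_i − (cap_i+1)): x_1 ≥ 3 gives C(8,2) = 28; x_2 ≥ 6 gives C(5,2) = 10; x_3 ≥ 9 gives C(2,2) = 1. Together 39.
Add back pairs where two caps are both exceeded: 1 + 0 + 0 = 1.
By inclusion–exclusion the count is 55 − 39 + 1 = 17.

17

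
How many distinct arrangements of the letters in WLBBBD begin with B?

Fix B in the first position and arrange the remaining 5 letters.
Those 5 letters have B appearing twice, giving (5)!/(2!) = 60.

60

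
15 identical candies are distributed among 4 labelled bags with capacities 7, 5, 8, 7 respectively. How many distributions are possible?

281

Ignoring the caps, the number of non-negative solutions to x_1+…+x_4 = 15 is C(18,3) = 816.
Subtract solutions that violate a single cap (substitute x_i' = x_i − (cap_i+1)): x_1 ≥ 8 gives C(10,3) = 120; x_2 ≥ 6 gives C(12,3) = 220; x_3 ≥ 9 gives C(9,3) = 84; x_4 ≥ 8 gives C(10,3) = 120. Together 544.
Add back pairs where two caps are both exceeded: 4 + 0 + 0 + 1 + 4 + 0 = 9.
By inclusion–exclusion the count is 816 − 544 + 9 = 281.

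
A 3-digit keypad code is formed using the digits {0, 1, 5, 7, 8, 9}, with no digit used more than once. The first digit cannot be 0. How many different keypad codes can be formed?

The first digit has 6−1 = 5 choices (anything except 0).
The remaining 2 digits are filled from the other 5 symbols without repetition: 5 × 4 = 20.
Total: 5 × 20 = 100.

100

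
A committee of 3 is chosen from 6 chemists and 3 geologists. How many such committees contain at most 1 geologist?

65

Split by how many geologists are chosen (0 through 1).
Sum: C(3,0)·C(6,3) + C(3,1)·C(6,2) = 20 + 45 = 65.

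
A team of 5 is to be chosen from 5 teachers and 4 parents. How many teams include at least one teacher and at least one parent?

125

With no constraint there are C(9,5) = 126 possible selections.
Selections missing a whole group: no teachers → C(4,5) = 0; no parents → C(5,5) = 1.
Both groups omitted at once is impossible, so 126 − 1 = 125.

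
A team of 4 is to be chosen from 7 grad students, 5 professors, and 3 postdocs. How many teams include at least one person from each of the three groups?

630

Total 4-person selections from all 15: C(15,4) = 1365.
Subtract selections that omit an entire group: no grad students → C(8,4) = 70; no professors → C(10,4) = 210; no postdocs → C(12,4) = 495.
Add back selections omitting two groups (i.e. drawn from a single group): C(7,4) + C(5,4) + C(3,4) = 40.
By inclusion–exclusion: 1365 − 775 + 40 = 630.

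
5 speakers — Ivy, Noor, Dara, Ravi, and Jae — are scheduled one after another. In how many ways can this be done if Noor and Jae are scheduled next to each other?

48

Treat {Noor, Jae} as a single unit. There are 4 units to order, and the pair itself can be ordered 2 ways.
So the count is 2·(4)! = 48.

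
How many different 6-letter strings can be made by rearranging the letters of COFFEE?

Letter multiplicities in COFFEE: C×1, E×2, F×2, O×1.
So there are 6! / (2!·2!) = 180 distinguishable arrangements.

180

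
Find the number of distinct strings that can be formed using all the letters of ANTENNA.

420

Letter multiplicities in ANTENNA: A×2, E×1, N×3, T×1.
Dividing 7! = 5040 by 3!·2! = 12 for the repeated letters gives 420.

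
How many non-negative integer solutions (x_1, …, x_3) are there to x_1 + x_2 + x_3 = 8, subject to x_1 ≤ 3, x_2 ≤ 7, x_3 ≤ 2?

11

Without the upper bounds there are C(10,2) = 45 ways to split 8 among 3 variables.
Subtract solutions that violate a single cap (substitute x_i' = x_i − (cap_i+1)): x_1 ≥ 4 gives C(6,2) = 15; x_2 ≥ 8 gives C(2,2) = 1; x_3 ≥ 3 gives C(7,2) = 21. Together 37.
Add back pairs where two caps are both exceeded: 0 + 3 + 0 = 3.
By inclusion–exclusion the count is 45 − 37 + 3 = 11.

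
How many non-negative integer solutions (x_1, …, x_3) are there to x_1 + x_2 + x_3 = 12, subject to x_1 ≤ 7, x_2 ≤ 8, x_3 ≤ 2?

15

By stars and bars, unrestricted non-negative solutions to x_1+…+x_3 = 12 number C(12+2,2) = 91.
Subtract solutions that violate a single cap (substitute x_i' = x_i − (cap_i+1)): x_1 ≥ 8 gives C(6,2) = 15; x_2 ≥ 9 gives C(5,2) = 10; x_3 ≥ 3 gives C(11,2) = 55. Together 80.
Add back pairs where two caps are both exceeded: 0 + 3 + 1 = 4.
By inclusion–exclusion the count is 91 − 80 + 4 = 15.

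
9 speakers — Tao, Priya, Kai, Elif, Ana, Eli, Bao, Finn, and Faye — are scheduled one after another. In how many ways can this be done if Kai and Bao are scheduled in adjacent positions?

80640

Treat {Kai, Bao} as a single unit. There are 8 units to order, and the pair itself can be ordered 2 ways.
That gives 2 × 8! = 2 × 40320 = 80640.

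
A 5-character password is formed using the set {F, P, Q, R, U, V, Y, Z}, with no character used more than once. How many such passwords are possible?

Choose and order 5 of the 8 symbols: the first character has 8 options, the next 7, and so on down to 4.
8 × 7 × 6 × 5 × 4 = 6720.

6720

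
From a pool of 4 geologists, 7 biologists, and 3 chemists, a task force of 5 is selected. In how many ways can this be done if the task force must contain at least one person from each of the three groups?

With no constraint there are C(14,5) = 2002 possible selections.
Selections missing a whole group: no geologists → C(10,5) = 252; no biologists → C(7,5) = 21; no chemists → C(11,5) = 462.
Add back selections omitting two groups (i.e. drawn from a single group): C(4,5) + C(7,5) + C(3,5) = 21.
By inclusion–exclusion: 2002 − 735 + 21 = 1288.

1288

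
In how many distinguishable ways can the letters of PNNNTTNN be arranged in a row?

PNNNTTNN has 8 letters with N appearing 5 times and T appearing twice.
So there are 8! / (5!·2!) = 168 distinguishable arrangements.

168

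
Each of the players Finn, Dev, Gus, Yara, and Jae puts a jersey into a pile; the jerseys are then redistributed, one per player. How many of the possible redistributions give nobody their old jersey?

This is the derangement count D_5: permutations of 5 items with no fixed point.
By inclusion–exclusion this is Σ_{j=0}^{5} (−1)^j C(5,j)·(5−j)!.
Computing: 120 − 120 + 60 − 20 + 5 − 1 = 44.

44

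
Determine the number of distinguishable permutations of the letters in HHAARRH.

The 7 letters of HHAARRH have repeats: A appearing twice, H appearing 3 times, and R appearing twice.
Dividing 7! = 5040 by 3!·2!·2! = 24 for the repeated letters gives 210.

210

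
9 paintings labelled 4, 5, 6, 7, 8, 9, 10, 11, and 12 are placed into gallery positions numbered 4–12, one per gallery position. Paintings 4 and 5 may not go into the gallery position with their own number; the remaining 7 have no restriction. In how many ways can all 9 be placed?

287280

Let Aᵢ (for i ∈ {4, 5}) be the placements that put painting i in its forbidden gallery position. Any j of these fix j positions, leaving (9−j)! ways to fill the rest, and there are C(2,j) ways to pick which j.
By inclusion–exclusion, the number of valid placements is Σ_{j=0}^{2} (−1)^j C(2,j)·(9−j)!.
Computing: 362880 − 80640 + 5040 = 287280.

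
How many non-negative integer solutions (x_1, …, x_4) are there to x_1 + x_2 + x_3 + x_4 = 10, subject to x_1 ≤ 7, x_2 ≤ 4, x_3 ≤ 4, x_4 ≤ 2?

By stars and bars, unrestricted non-negative solutions to x_1+…+x_4 = 10 number C(10+3,3) = 286.
Subtract solutions that violate a single cap (substitute x_i' = x_i − (cap_i+1)): x_1 ≥ 8 gives C(5,3) = 10; x_2 ≥ 5 gives C(8,3) = 56; x_3 ≥ 5 gives C(8,3) = 56; x_4 ≥ 3 gives C(10,3) = 120. Together 242.
Add back pairs where two caps are both exceeded: 0 + 0 + 0 + 1 + 10 + 10 = 21.
By inclusion–exclusion the count is 286 − 242 + 21 = 65.

65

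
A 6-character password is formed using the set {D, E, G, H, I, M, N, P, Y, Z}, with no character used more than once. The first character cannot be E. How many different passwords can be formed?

The first character has 10−1 = 9 choices (anything except E).
The remaining 5 characters are filled from the other 9 symbols without repetition: 9 × 8 × 7 × 6 × 5 = 15120.
Total: 9 × 15120 = 136080.

136080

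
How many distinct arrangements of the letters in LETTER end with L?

With the last slot taken by L, it remains to arrange the other 5 letters (ETTER).
Those 5 letters have E appearing twice and T appearing twice, giving (5)!/(2!·2!) = 30.

30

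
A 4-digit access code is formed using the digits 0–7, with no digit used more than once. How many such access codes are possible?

1680

Choose and order 4 of the 8 symbols: the first digit has 8 options, the next 7, then 6, 5.
8 × 7 × 6 × 5 = 1680.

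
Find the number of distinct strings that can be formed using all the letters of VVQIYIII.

Letter multiplicities in VVQIYIII: I×4, Q×1, V×2, Y×1.
Dividing 8! = 40320 by 4!·2! = 48 for the repeated letters gives 840.

840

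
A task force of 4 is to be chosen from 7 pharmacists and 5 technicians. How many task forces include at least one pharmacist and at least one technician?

Unrestricted: C(12,4) = 495 ways to pick any 4 of the 12.
Selections missing a whole group: no pharmacists → C(5,4) = 5; no technicians → C(7,4) = 35.
Both groups omitted at once is impossible, so 495 − 40 = 455.

455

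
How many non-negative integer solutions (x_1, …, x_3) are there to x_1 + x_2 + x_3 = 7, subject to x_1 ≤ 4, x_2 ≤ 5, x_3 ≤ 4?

By stars and bars, unrestricted non-negative solutions to x_1+…+x_3 = 7 number C(7+2,2) = 36.
Subtract solutions that violate a single cap (substitute x_i' = x_i − (cap_i+1)): x_1 ≥ 5 gives C(4,2) = 6; x_2 ≥ 6 gives C(3,2) = 3; x_3 ≥ 5 gives C(4,2) = 6. Together 15.
No two caps can be exceeded simultaneously, so the pair terms are all 0.
By inclusion–exclusion the count is 36 − 15 + 0 = 21.

21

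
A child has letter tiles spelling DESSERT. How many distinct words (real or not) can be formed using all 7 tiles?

1260

DESSERT has 7 letters with E appearing twice and S appearing twice.
So there are 7! / (2!·2!) = 1260 distinguishable arrangements.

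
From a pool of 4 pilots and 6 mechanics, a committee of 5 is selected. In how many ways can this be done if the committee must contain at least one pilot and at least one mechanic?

With no constraint there are C(10,5) = 252 possible selections.
Selections missing a whole group: no pilots → C(6,5) = 6; no mechanics → C(4,5) = 0.
Both groups omitted at once is impossible, so 252 − 6 = 246.

246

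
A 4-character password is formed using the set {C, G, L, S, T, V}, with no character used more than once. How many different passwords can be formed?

360

This is a permutation of 4 out of 6: P(6,4) = 6!/2!.
That product is 6 × 5 × 4 × 3 = 360.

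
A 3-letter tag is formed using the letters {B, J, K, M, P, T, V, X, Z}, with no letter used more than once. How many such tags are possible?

504

With no repetition, fill the 3 letters in order: 9 choices, then 8, down to 7.
That product is 9 × 8 × 7 = 504.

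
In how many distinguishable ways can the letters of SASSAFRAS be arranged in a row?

2520

SASSAFRAS has 9 letters with A appearing 3 times and S appearing 4 times.
The number of distinct arrangements is 9!/(4!·3!) = 362880/144 = 2520.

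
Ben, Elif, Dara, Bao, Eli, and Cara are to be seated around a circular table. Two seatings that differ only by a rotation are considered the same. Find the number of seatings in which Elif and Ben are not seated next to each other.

Without the restriction there are (5)! = 120 seatings.
Seatings with Elif beside Ben: treat them as a block with 2 internal orders, giving 2 × (4)! = 48.
Subtracting, 120 − 48 = 72.

72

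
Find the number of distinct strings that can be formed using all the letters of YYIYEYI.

105

The 7 letters of YYIYEYI have repeats: I appearing twice and Y appearing 4 times.
The number of distinct arrangements is 7!/(4!·2!) = 5040/48 = 105.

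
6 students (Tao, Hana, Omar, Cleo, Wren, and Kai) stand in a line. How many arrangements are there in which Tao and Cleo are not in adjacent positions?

Of the 6! = 720 arrangements, those with Tao and Cleo adjacent number 2 × 5! = 240 (treat the pair as a block with 2 internal orders).
Complementary counting: 720 − 240 = 480.

480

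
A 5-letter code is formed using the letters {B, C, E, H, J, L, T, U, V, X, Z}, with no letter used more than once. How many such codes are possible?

55440

With no repetition, fill the 5 letters in order: 11 choices, then 10, down to 7.
That product is 11 × 10 × 9 × 8 × 7 = 55440.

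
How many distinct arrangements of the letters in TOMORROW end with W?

Fix W in the last position and arrange the remaining 7 letters.
Those 7 letters have O appearing 3 times and R appearing twice, giving (7)!/(3!·2!) = 420.

420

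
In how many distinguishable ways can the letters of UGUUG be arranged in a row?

Letter multiplicities in UGUUG: G×2, U×3.
So there are 5! / (3!·2!) = 10 distinguishable arrangements.

10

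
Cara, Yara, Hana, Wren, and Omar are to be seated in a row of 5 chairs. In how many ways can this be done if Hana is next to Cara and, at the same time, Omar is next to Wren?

24

Treat {Hana,Cara} as one block (2 orders) and {Omar,Wren} as another (2 orders).
That leaves 3 units to arrange: 2 × 2 × 3! = 4 × 6 = 24.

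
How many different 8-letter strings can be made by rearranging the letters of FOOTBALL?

10080

Letter multiplicities in FOOTBALL: A×1, B×1, F×1, L×2, O×2, T×1.
So there are 8! / (2!·2!) = 10080 distinguishable arrangements.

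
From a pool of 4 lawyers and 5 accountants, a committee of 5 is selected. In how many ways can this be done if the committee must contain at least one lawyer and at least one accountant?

Total 5-person selections from all 9: C(9,5) = 126.
Subtract selections that omit an entire group: no lawyers → C(5,5) = 1; no accountants → C(4,5) = 0.
Both groups omitted at once is impossible, so 126 − 1 = 125.

125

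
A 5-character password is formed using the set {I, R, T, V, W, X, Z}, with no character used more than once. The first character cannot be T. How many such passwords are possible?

The first character has 7−1 = 6 choices (anything except T).
The remaining 4 characters are filled from the other 6 symbols without repetition: 6 × 5 × 4 × 3 = 360.
Total: 6 × 360 = 2160.

2160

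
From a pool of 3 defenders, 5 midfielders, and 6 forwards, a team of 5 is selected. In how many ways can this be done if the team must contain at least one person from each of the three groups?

1365

Unrestricted: C(14,5) = 2002 ways to pick any 5 of the 14.
Subtract selections that omit an entire group: no defenders → C(11,5) = 462; no midfielders → C(9,5) = 126; no forwards → C(8,5) = 56.
Add back selections omitting two groups (i.e. drawn from a single group): C(3,5) + C(5,5) + C(6,5) = 7.
By inclusion–exclusion: 2002 − 644 + 7 = 1365.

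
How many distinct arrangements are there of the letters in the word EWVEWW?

The 6 letters of EWVEWW have repeats: E appearing twice and W appearing 3 times.
So there are 6! / (3!·2!) = 60 distinguishable arrangements.

60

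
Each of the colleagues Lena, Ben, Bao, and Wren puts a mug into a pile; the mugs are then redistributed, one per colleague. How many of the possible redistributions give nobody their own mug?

9

Count assignments avoiding every fixed point. For any j of the 4 colleagues fixed to their own mug, the other 4−j can be arranged in (4−j)! ways.
By inclusion–exclusion this is Σ_{j=0}^{4} (−1)^j C(4,j)·(4−j)!.
Computing: 24 − 24 + 12 − 4 + 1 = 9.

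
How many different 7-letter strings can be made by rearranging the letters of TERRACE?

The 7 letters of TERRACE have repeats: E appearing twice and R appearing twice.
Dividing 7! = 5040 by 2!·2! = 4 for the repeated letters gives 1260.

1260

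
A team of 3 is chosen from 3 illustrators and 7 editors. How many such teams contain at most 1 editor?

Split by how many editors are chosen (0 through 1).
Sum: C(7,0)·C(3,3) + C(7,1)·C(3,2) = 1 + 21 = 22.

22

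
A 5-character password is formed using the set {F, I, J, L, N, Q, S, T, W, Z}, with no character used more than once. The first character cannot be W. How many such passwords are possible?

27216

The first character has 10−1 = 9 choices (anything except W).
The remaining 4 characters are filled from the other 9 symbols without repetition: 9 × 8 × 7 × 6 = 3024.
Total: 9 × 3024 = 27216.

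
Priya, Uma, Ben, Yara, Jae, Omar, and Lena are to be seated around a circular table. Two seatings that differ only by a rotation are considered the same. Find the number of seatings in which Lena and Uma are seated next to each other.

240

Treat {Lena, Uma} as one unit (2 internal orders) and seat the resulting 6 units around the table: (5)! circular arrangements.
So 2 × (5)! = 2 × 120 = 240.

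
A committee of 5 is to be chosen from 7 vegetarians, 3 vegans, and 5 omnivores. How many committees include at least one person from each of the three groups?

1925

With no constraint there are C(15,5) = 3003 possible selections.
Selections missing a whole group: no vegetarians → C(8,5) = 56; no vegans → C(12,5) = 792; no omnivores → C(10,5) = 252.
Add back selections omitting two groups (i.e. drawn from a single group): C(7,5) + C(3,5) + C(5,5) = 22.
By inclusion–exclusion: 3003 − 1100 + 22 = 1925.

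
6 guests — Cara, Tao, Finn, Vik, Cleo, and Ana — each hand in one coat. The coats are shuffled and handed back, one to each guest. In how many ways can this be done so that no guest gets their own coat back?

265

This is the derangement count D_6: permutations of 6 items with no fixed point.
By inclusion–exclusion this is Σ_{j=0}^{6} (−1)^j C(6,j)·(6−j)!.
Computing: 720 − 720 + 360 − 120 + 30 − 6 + 1 = 265.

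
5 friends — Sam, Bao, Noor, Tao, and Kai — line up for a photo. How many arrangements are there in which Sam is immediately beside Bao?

Glue Sam and Bao into one block (2 internal orders), leaving 4 units to arrange in a row.
So the count is 2·(4)! = 48.

48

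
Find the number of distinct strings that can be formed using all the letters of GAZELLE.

Letter multiplicities in GAZELLE: A×1, E×2, G×1, L×2, Z×1.
The number of distinct arrangements is 7!/(2!·2!) = 5040/4 = 1260.

1260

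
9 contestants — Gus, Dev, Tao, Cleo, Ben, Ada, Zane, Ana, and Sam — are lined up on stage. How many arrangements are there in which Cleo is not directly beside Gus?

Of the 9! = 362880 arrangements, those with Cleo and Gus adjacent number 2 × 8! = 80640 (treat the pair as a block with 2 internal orders).
So 362880 − 80640 = 282240 arrangements keep them apart.

282240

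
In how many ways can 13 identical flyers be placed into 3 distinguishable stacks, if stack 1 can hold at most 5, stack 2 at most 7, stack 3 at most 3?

By stars and bars, unrestricted non-negative solutions to x_1+…+x_3 = 13 number C(13+2,2) = 105.
Subtract solutions that violate a single cap (substitute x_i' = x_i − (cap_i+1)): x_1 ≥ 6 gives C(9,2) = 36; x_2 ≥ 8 gives C(7,2) = 21; x_3 ≥ 4 gives C(11,2) = 55. Together 112.
Add back pairs where two caps are both exceeded: 0 + 10 + 3 = 13.
By inclusion–exclusion the count is 105 − 112 + 13 = 6.

6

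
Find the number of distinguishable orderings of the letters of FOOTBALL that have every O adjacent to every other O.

Treat the 2 copies of O as a single block. The multiset to arrange is then {OO, A, B, F, L, L, T}, 7 items in all.
That gives (7)!/(2!) = 2520 arrangements.

2520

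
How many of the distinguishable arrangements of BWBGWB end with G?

With the last slot taken by G, it remains to arrange the other 5 letters (BWBWB).
Those 5 letters have B appearing 3 times and W appearing twice, giving (5)!/(3!·2!) = 10.

10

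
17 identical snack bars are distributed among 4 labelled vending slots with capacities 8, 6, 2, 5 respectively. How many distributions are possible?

Ignoring the caps, the number of non-negative solutions to x_1+…+x_4 = 17 is C(20,3) = 1140.
Subtract solutions that violate a single cap (substitute x_i' = x_i − (cap_i+1)): x_1 ≥ 9 gives C(11,3) = 165; x_2 ≥ 7 gives C(13,3) = 286; x_3 ≥ 3 gives C(17,3) = 680; x_4 ≥ 6 gives C(14,3) = 364. Together 1495.
Add back pairs where two caps are both exceeded: 4 + 56 + 10 + 120 + 35 + 165 = 390.
Subtract triples: 0 + 0 + 0 + 4 = 4.
By inclusion–exclusion the count is 1140 − 1495 + 390 − 4 = 31.

31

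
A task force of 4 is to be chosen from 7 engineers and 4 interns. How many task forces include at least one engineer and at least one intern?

With no constraint there are C(11,4) = 330 possible selections.
Selections missing a whole group: no engineers → C(4,4) = 1; no interns → C(7,4) = 35.
Both groups omitted at once is impossible, so 330 − 36 = 294.

294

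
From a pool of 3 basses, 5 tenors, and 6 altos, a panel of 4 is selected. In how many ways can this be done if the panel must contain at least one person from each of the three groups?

Unrestricted: C(14,4) = 1001 ways to pick any 4 of the 14.
Subtract selections that omit an entire group: no basses → C(11,4) = 330; no tenors → C(9,4) = 126; no altos → C(8,4) = 70.
Add back selections omitting two groups (i.e. drawn from a single group): C(3,4) + C(5,4) + C(6,4) = 20.
By inclusion–exclusion: 1001 − 526 + 20 = 495.

495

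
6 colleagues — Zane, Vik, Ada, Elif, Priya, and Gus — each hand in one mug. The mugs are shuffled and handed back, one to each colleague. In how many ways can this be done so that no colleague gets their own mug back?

Let Aᵢ be the assignments in which colleague i gets their own mug. We want the size of the complement of A₁∪…∪A_6.
By inclusion–exclusion this is Σ_{j=0}^{6} (−1)^j C(6,j)·(6−j)!.
Computing: 720 − 720 + 360 − 120 + 30 − 6 + 1 = 265.

265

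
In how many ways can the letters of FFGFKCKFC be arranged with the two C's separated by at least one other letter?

2940

There are 9!/(4!·2!·2!) = 3780 arrangements of FFGFKCKFC in total.
Arrangements with the C's together: treat CC as one letter, giving (8)!/(4!·2!) = 840.
Hence 3780 − 840 = 2940.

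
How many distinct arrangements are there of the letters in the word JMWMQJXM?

Letter multiplicities in JMWMQJXM: J×2, M×3, Q×1, W×1, X×1.
The number of distinct arrangements is 8!/(3!·2!) = 40320/12 = 3360.

3360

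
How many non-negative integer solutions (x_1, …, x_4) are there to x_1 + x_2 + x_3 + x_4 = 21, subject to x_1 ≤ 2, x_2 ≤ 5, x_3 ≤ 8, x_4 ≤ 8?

10

Ignoring the caps, the number of non-negative solutions to x_1+…+x_4 = 21 is C(24,3) = 2024.
Subtract solutions that violate a single cap (substitute x_i' = x_i − (cap_i+1)): x_1 ≥ 3 gives C(21,3) = 1330; x_2 ≥ 6 gives C(18,3) = 816; x_3 ≥ 9 gives C(15,3) = 455; x_4 ≥ 9 gives C(15,3) = 455. Together 3056.
Add back pairs where two caps are both exceeded: 455 + 220 + 220 + 84 + 84 + 20 = 1083.
Subtract triples: 20 + 20 + 1 + 0 = 41.
By inclusion–exclusion the count is 2024 − 3056 + 1083 − 41 = 10.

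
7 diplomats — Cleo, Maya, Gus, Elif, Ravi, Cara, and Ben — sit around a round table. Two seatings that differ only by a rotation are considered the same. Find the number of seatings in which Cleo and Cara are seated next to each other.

240

Treat {Cleo, Cara} as one unit (2 internal orders) and seat the resulting 6 units around the table: (5)! circular arrangements.
So 2 × (5)! = 2 × 120 = 240.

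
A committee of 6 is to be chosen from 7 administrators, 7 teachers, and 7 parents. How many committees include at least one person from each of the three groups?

45276

With no constraint there are C(21,6) = 54264 possible selections.
Selections missing a whole group: no administrators → C(14,6) = 3003; no teachers → C(14,6) = 3003; no parents → C(14,6) = 3003.
Add back selections omitting two groups (i.e. drawn from a single group): C(7,6) + C(7,6) + C(7,6) = 21.
By inclusion–exclusion: 54264 − 9009 + 21 = 45276.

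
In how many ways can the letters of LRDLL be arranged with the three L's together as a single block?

Treat the 3 copies of L as a single block. The multiset to arrange is then {LLL, D, R}, 3 items in all.
All 3 items are distinct, so there are (3)! = 6 arrangements.

6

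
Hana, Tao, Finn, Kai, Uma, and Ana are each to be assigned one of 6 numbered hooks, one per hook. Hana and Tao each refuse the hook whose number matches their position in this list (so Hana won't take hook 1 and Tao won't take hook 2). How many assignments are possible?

Let Aᵢ (for i ∈ {1, 2}) be the placements that put person i in their forbidden hook. Any j of these fix j positions, leaving (6−j)! ways to fill the rest, and there are C(2,j) ways to pick which j.
By inclusion–exclusion, the number of valid placements is Σ_{j=0}^{2} (−1)^j C(2,j)·(6−j)!.
Computing: 720 − 240 + 24 = 504.

504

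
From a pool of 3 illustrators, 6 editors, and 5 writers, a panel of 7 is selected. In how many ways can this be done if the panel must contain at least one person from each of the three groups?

Total 7-person selections from all 14: C(14,7) = 3432.
Selections missing a whole group: no illustrators → C(11,7) = 330; no editors → C(8,7) = 8; no writers → C(9,7) = 36.
Add back selections omitting two groups (i.e. drawn from a single group): C(3,7) + C(6,7) + C(5,7) = 0.
By inclusion–exclusion: 3432 − 374 + 0 = 3058.

3058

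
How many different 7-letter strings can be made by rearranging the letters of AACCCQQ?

210

The 7 letters of AACCCQQ have repeats: A appearing twice, C appearing 3 times, and Q appearing twice.
Dividing 7! = 5040 by 3!·2!·2! = 24 for the repeated letters gives 210.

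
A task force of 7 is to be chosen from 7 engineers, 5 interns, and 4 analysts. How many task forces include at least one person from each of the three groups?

10283

Total 7-person selections from all 16: C(16,7) = 11440.
Selections missing a whole group: no engineers → C(9,7) = 36; no interns → C(11,7) = 330; no analysts → C(12,7) = 792.
Add back selections omitting two groups (i.e. drawn from a single group): C(7,7) + C(5,7) + C(4,7) = 1.
By inclusion–exclusion: 11440 − 1158 + 1 = 10283.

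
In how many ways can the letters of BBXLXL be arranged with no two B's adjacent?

60

Total arrangements of BBXLXL: 6!/(2!·2!·2!) = 90.
Arrangements with the B's together: treat BB as one letter, giving (5)!/(2!·2!) = 30.
Subtracting, 90 − 30 = 60 arrangements keep the B's apart.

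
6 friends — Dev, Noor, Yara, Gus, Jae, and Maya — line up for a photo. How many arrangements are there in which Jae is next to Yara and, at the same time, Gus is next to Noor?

Treat {Jae,Yara} as one block (2 orders) and {Gus,Noor} as another (2 orders).
That leaves 4 units to arrange: 2 × 2 × 4! = 4 × 24 = 96.

96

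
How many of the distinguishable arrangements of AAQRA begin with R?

With the first slot taken by R, it remains to arrange the other 4 letters (AAQA).
Those 4 letters have A appearing 3 times, giving (4)!/(3!) = 4.

4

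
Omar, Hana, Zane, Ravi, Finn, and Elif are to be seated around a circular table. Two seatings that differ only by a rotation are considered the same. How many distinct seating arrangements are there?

Fix one person's seat to break rotational symmetry; the remaining 5 people can be arranged in (5)! = 120 ways.

120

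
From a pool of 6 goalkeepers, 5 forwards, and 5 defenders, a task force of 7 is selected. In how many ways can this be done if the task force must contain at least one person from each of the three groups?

10660

Total 7-person selections from all 16: C(16,7) = 11440.
Selections missing a whole group: no goalkeepers → C(10,7) = 120; no forwards → C(11,7) = 330; no defenders → C(11,7) = 330.
Add back selections omitting two groups (i.e. drawn from a single group): C(6,7) + C(5,7) + C(5,7) = 0.
By inclusion–exclusion: 11440 − 780 + 0 = 10660.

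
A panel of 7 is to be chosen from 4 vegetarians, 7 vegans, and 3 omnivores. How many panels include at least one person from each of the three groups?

2982

With no constraint there are C(14,7) = 3432 possible selections.
Subtract selections that omit an entire group: no vegetarians → C(10,7) = 120; no vegans → C(7,7) = 1; no omnivores → C(11,7) = 330.
Add back selections omitting two groups (i.e. drawn from a single group): C(4,7) + C(7,7) + C(3,7) = 1.
By inclusion–exclusion: 3432 − 451 + 1 = 2982.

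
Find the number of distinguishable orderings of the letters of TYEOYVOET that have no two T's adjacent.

17640

Total arrangements of TYEOYVOET: 9!/(2!·2!·2!·2!) = 22680.
If the two T's are adjacent, glue them into one block, leaving 8 items to arrange: (8)!/(2!·2!·2!) = 5040 ways.
Hence 22680 − 5040 = 17640.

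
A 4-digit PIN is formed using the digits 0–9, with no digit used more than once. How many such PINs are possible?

With no repetition, fill the 4 digits in order: 10 choices, then 9, down to 7.
10 × 9 × 8 × 7 = 5040.

5040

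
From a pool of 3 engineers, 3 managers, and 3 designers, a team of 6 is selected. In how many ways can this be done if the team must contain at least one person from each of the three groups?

With no constraint there are C(9,6) = 84 possible selections.
Subtract selections that omit an entire group: no engineers → C(6,6) = 1; no managers → C(6,6) = 1; no designers → C(6,6) = 1.
Add back selections omitting two groups (i.e. drawn from a single group): C(3,6) + C(3,6) + C(3,6) = 0.
By inclusion–exclusion: 84 − 3 + 0 = 81.

81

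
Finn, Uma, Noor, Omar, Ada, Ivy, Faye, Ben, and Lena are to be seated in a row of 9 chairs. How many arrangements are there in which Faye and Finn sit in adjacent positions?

Treat {Faye, Finn} as a single unit. There are 8 units to order, and the pair itself can be ordered 2 ways.
So the count is 2·(8)! = 80640.

80640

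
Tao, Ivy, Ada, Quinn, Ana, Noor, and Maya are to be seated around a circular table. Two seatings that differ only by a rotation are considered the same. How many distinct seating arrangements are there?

720

Fix one person's seat to break rotational symmetry; the remaining 6 people can be arranged in (6)! = 720 ways.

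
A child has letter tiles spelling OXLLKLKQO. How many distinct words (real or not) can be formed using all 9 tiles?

Letter multiplicities in OXLLKLKQO: K×2, L×3, O×2, Q×1, X×1.
The number of distinct arrangements is 9!/(3!·2!·2!) = 362880/24 = 15120.

15120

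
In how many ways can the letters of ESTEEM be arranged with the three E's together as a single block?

24

Treat the 3 copies of E as a single block. The multiset to arrange is then {EEE, M, S, T}, 4 items in all.
All 4 items are distinct, so there are (4)! = 24 arrangements.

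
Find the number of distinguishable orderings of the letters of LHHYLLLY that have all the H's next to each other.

Treat the 2 copies of H as a single block. The multiset to arrange is then {HH, L, L, L, L, Y, Y}, 7 items in all.
That gives (7)!/(4!·2!) = 105 arrangements.

105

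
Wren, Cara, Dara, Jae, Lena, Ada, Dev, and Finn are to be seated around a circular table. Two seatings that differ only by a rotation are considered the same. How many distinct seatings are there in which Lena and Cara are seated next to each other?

1440

Treat {Lena, Cara} as one unit (2 internal orders) and seat the resulting 7 units around the table: (6)! circular arrangements.
So 2 × (6)! = 2 × 720 = 1440.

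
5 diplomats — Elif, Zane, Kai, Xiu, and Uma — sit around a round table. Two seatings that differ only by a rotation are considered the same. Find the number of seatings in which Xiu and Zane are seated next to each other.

Glue Xiu and Zane into a block (2 internal orders). Seating 4 units around a circle gives (3)! arrangements.
So 2 × (3)! = 2 × 6 = 12.

12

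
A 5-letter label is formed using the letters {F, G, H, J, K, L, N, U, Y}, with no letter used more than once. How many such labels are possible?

Choose and order 5 of the 9 symbols: the first letter has 9 options, the next 8, and so on down to 5.
9 × 8 × 7 × 6 × 5 = 15120.

15120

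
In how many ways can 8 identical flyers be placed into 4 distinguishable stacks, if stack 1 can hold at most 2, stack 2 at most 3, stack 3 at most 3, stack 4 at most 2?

10

By stars and bars, unrestricted non-negative solutions to x_1+…+x_4 = 8 number C(8+3,3) = 165.
Subtract solutions that violate a single cap (substitute x_i' = x_i − (cap_i+1)): x_1 ≥ 3 gives C(8,3) = 56; x_2 ≥ 4 gives C(7,3) = 35; x_3 ≥ 4 gives C(7,3) = 35; x_4 ≥ 3 gives C(8,3) = 56. Together 182.
Add back pairs where two caps are both exceeded: 4 + 4 + 10 + 1 + 4 + 4 = 27.
By inclusion–exclusion the count is 165 − 182 + 27 = 10.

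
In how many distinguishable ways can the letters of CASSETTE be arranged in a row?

The 8 letters of CASSETTE have repeats: E appearing twice, S appearing twice, and T appearing twice.
The number of distinct arrangements is 8!/(2!·2!·2!) = 40320/8 = 5040.

5040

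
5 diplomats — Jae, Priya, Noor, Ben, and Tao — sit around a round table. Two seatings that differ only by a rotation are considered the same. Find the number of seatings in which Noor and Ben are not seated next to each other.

All circular seatings of 5 people number (4)! = 24.
Seatings with Noor beside Ben: treat them as a block with 2 internal orders, giving 2 × (3)! = 12.
Subtracting, 24 − 12 = 12.

12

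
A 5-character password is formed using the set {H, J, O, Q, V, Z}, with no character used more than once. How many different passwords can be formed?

With no repetition, fill the 5 characters in order: 6 choices, then 5, down to 2.
6 × 5 × 4 × 3 × 2 = 720.

720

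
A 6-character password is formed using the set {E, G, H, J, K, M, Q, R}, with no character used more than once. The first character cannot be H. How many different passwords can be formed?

The first character has 8−1 = 7 choices (anything except H).
The remaining 5 characters are filled from the other 7 symbols without repetition: 7 × 6 × 5 × 4 × 3 = 2520.
Total: 7 × 2520 = 17640.

17640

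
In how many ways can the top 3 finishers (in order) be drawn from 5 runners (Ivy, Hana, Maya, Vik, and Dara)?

60

This is an ordered selection of 3 from 5: P(5,3).
That gives 5 × 4 × 3 = 60.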